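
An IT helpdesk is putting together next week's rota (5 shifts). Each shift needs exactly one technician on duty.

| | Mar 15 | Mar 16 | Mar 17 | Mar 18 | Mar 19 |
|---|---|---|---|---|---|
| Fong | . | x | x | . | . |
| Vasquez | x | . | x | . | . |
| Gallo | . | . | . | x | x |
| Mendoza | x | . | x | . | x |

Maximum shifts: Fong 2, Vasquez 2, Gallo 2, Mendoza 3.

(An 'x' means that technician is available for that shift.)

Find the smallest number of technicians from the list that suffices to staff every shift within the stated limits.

5 slots to fill and no one can take more than 3, so at least ⌈5/3⌉ = 2 technicians are needed.
Shifts {Mar 15, Mar 16, Mar 18} need 3 slots, but among the technicians available for them (Fong, Vasquez, Gallo, and Mendoza) any 2 together supply at most 2. So 2 technicians are not enough.
Fong, Vasquez, and Gallo alone can cover everything: Mar 15→Vasquez, Mar 16→Fong, Mar 17→Fong, Mar 18→Gallo, Mar 19→Gallo.

3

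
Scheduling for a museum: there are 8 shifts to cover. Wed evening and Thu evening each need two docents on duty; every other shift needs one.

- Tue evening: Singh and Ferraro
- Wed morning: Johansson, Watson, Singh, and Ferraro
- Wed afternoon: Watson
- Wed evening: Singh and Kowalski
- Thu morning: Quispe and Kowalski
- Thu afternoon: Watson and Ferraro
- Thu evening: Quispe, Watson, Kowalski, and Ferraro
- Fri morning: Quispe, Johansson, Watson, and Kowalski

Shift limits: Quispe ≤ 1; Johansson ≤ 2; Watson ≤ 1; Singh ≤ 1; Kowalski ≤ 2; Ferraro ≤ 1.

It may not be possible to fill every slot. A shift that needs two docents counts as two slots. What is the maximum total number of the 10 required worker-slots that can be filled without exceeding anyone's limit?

Total capacity across all docents is 1+2+1+1+2+1 = 8, and 10 slots are needed, so at most 8 can be filled.
An assignment achieving 8: Tue evening→Singh, Wed morning→Johansson, Wed afternoon→Watson, Wed evening→Kowalski, Thu morning→Quispe, Thu afternoon→Ferraro, Thu evening→Kowalski, Fri morning→Johansson.
Loads: Quispe 1/1, Johansson 2/2, Watson 1/1, Singh 1/1, Kowalski 2/2, Ferraro 1/1.

8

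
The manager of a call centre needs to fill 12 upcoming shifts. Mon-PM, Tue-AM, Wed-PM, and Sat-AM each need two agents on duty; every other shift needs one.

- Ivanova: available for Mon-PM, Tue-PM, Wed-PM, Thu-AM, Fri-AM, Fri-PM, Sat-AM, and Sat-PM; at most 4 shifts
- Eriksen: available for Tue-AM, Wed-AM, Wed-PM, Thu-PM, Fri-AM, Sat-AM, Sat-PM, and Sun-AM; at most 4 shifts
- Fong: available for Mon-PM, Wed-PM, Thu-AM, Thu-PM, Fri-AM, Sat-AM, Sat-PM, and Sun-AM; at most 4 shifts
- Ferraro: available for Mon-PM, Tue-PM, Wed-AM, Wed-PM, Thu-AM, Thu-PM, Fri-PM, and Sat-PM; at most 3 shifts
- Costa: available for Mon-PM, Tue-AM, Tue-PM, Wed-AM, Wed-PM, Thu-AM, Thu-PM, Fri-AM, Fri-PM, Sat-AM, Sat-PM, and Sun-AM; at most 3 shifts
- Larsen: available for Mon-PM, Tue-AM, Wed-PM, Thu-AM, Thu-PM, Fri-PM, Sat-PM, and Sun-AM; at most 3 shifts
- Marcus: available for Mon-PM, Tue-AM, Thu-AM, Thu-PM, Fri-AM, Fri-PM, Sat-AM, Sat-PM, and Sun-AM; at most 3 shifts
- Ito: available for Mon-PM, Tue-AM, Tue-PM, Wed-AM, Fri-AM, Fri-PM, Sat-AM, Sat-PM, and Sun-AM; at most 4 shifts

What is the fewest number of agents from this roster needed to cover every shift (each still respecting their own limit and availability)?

16 slots to fill and no one can take more than 4, so at least ⌈16/4⌉ = 4 agents are needed.
Ivanova, Eriksen, Fong, and Ito alone can cover everything: Mon-PM→Ivanova+Fong, Tue-AM→Eriksen+Ito, Tue-PM→Ivanova, Wed-AM→Eriksen, Wed-PM→Eriksen+Fong, Thu-AM→Ivanova, Thu-PM→Eriksen, Fri-AM→Ito, Fri-PM→Ivanova, Sat-AM→Fong+Ito, Sat-PM→Ito, Sun-AM→Fong.

4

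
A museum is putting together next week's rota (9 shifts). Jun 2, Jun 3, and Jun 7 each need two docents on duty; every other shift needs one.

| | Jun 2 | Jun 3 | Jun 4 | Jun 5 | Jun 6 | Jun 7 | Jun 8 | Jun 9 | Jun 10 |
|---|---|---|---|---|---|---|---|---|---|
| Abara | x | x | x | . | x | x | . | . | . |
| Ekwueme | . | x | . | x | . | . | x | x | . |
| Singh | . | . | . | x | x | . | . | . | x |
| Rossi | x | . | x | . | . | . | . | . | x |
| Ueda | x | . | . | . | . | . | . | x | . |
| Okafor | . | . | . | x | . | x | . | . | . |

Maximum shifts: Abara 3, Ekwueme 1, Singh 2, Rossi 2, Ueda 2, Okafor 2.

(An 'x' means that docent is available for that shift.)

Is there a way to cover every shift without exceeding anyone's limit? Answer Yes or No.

Total capacity is 12 and 12 slots are needed, so capacity alone doesn't rule it out.
Shifts {Jun 3, Jun 8} need 3 worker-slots in total, but the docents available for any of those shifts (Abara and Ekwueme) can supply at most 2 among them. So no valid schedule exists.

No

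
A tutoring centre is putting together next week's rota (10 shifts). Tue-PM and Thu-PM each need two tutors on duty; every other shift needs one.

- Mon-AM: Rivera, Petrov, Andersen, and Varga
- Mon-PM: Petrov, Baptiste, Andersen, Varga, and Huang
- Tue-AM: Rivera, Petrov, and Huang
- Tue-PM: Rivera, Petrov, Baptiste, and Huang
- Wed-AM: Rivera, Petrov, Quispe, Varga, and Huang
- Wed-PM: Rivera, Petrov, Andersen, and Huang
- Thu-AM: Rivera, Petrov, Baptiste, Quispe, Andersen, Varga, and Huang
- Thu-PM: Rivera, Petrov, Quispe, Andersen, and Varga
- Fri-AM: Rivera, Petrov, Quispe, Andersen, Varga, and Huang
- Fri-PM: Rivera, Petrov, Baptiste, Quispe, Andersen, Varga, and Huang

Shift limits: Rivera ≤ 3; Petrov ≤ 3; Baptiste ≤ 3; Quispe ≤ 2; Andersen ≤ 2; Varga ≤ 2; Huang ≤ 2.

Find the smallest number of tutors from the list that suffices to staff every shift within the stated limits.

5

12 slots to fill and no one can take more than 3, so at least ⌈12/3⌉ = 4 tutors are needed.
Any 4 tutors together have capacity at most 3+3+3+2 = 11 < 12 slots, so 4 can never suffice.
Rivera, Petrov, Baptiste, Quispe, and Andersen alone can cover everything: Mon-AM→Rivera, Mon-PM→Petrov, Tue-AM→Rivera, Tue-PM→Rivera+Petrov, Wed-AM→Petrov, Wed-PM→Andersen, Thu-AM→Baptiste, Thu-PM→Quispe+Andersen, Fri-AM→Quispe, Fri-PM→Baptiste.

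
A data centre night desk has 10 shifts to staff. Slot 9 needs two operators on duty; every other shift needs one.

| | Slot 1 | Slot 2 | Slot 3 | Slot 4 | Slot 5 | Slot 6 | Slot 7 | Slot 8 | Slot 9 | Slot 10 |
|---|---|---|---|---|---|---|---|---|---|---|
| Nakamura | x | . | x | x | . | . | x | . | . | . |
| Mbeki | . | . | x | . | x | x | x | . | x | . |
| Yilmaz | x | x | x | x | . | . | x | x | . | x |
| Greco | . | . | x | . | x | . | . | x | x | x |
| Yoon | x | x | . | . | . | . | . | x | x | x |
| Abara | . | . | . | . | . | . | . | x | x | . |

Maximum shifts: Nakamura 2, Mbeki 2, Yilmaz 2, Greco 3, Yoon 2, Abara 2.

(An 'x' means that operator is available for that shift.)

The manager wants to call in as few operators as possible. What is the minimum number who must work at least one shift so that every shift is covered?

11 slots to fill and no one can take more than 3, so at least ⌈11/3⌉ = 4 operators are needed.
Any 4 operators together have capacity at most 3+2+2+2 = 9 < 11 slots, so 4 can never suffice.
Nakamura, Mbeki, Yilmaz, Greco, and Yoon alone can cover everything: Slot 1→Nakamura, Slot 2→Yilmaz, Slot 3→Greco, Slot 4→Nakamura, Slot 5→Mbeki, Slot 6→Mbeki, Slot 7→Yilmaz, Slot 8→Greco, Slot 9→Greco+Yoon, Slot 10→Yoon.

5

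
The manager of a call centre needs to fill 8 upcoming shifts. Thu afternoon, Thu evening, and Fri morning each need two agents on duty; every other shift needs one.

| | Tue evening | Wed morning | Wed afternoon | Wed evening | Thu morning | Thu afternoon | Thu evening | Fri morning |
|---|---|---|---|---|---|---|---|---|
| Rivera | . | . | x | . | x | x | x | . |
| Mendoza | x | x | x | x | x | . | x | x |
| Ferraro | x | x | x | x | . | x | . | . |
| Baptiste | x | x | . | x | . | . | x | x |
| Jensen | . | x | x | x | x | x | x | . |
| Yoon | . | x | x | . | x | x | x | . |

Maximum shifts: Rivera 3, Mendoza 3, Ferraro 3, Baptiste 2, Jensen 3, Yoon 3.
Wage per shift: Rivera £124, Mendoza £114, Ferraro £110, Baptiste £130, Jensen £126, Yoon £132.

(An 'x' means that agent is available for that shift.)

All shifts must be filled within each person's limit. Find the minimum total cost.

£1300

Fri morning can only be covered by Mendoza and Baptiste, so that assignment is forced.
Picking the cheapest available agent for each shift independently would cost £1270, but that ignores the shift limits.
An optimal schedule: Tue evening→Ferraro, Wed morning→Ferraro, Wed afternoon→Rivera, Wed evening→Ferraro, Thu morning→Mendoza, Thu afternoon→Rivera+Jensen, Thu evening→Mendoza+Rivera, Fri morning→Mendoza+Baptiste.
Total: 110 + 110 + 124 + 110 + 114 + 124 + 126 + 114 + 124 + 114 + 130 = £1300.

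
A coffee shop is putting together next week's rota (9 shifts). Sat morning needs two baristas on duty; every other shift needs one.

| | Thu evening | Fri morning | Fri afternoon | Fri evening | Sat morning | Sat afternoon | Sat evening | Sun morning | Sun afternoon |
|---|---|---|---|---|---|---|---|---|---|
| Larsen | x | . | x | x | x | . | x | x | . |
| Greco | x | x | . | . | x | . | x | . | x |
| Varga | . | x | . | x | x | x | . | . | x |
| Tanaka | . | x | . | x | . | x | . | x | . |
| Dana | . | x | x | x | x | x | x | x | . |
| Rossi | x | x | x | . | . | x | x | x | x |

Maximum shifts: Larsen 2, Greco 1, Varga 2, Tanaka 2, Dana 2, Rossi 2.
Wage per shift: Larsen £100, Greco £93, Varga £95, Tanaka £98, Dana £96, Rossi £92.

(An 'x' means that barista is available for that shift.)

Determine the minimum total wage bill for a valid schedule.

£955

Picking the cheapest available barista for each shift independently would cost £927, but that ignores the shift limits.
An optimal schedule: Thu evening→Rossi, Fri morning→Tanaka, Fri afternoon→Rossi, Fri evening→Varga, Sat morning→Dana+Larsen, Sat afternoon→Varga, Sat evening→Dana, Sun morning→Tanaka, Sun afternoon→Greco.
Total: 92 + 98 + 92 + 95 + 96 + 100 + 95 + 96 + 98 + 93 = £955.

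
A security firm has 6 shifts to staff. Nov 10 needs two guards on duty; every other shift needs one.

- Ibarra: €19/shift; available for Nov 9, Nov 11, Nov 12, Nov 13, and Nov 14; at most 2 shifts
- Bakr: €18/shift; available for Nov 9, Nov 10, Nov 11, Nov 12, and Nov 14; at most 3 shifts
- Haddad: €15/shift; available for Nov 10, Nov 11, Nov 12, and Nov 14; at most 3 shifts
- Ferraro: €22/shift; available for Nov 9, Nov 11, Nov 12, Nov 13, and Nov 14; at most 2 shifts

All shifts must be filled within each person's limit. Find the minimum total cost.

Nov 10 can only be covered by Bakr and Haddad, so that assignment is forced.
Picking the cheapest available guard for each shift independently would cost €115, but that ignores the shift limits.
An optimal schedule: Nov 9→Bakr, Nov 10→Haddad+Bakr, Nov 11→Haddad, Nov 12→Haddad, Nov 13→Ibarra, Nov 14→Bakr.
Total: 18 + 15 + 18 + 15 + 15 + 19 + 18 = €118.

€118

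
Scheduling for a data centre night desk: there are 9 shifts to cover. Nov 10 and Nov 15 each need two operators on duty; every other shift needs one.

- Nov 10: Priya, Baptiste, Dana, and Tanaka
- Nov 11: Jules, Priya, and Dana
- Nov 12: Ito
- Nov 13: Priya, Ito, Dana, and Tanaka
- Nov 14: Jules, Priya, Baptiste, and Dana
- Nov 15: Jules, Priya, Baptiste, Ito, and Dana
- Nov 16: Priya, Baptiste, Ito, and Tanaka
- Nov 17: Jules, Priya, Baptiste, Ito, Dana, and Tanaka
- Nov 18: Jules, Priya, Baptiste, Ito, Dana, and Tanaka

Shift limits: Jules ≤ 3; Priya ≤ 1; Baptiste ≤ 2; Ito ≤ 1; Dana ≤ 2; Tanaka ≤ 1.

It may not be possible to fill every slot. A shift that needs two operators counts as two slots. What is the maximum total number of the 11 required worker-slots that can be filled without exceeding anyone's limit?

10

Total capacity across all operators is 3+1+2+1+2+1 = 10, and 11 slots are needed, so at most 10 can be filled.
An assignment achieving 10: Nov 10→Priya+Baptiste, Nov 11→Jules, Nov 12→Ito, Nov 13→Dana, Nov 14→Jules, Nov 15→Jules+Dana, Nov 16→Baptiste, Nov 17→Tanaka.
Loads: Jules 3/3, Priya 1/1, Baptiste 2/2, Ito 1/1, Dana 2/2, Tanaka 1/1.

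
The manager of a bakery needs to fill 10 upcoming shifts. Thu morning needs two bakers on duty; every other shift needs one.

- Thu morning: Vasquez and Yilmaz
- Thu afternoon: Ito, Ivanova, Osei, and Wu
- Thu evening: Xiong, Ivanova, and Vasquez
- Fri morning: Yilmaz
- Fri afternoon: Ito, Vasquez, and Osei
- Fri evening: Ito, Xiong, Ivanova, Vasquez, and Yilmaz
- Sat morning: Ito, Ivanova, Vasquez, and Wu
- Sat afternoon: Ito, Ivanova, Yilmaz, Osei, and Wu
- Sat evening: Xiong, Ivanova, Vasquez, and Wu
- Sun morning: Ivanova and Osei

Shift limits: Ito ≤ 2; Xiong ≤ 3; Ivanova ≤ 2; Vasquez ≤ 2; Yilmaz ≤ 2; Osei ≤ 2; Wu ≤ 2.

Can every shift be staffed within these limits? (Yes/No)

Yes

Thu morning can only be covered by Vasquez and Yilmaz, so that assignment is forced.
Fri morning can only be covered by Yilmaz, so that assignment is forced.
One valid schedule: Thu morning→Vasquez+Yilmaz, Thu afternoon→Ito, Thu evening→Xiong, Fri morning→Yilmaz, Fri afternoon→Ito, Fri evening→Xiong, Sat morning→Ivanova, Sat afternoon→Osei, Sat evening→Xiong, Sun morning→Ivanova.
Loads: Ito 2/2, Xiong 3/3, Ivanova 2/2, Vasquez 1/2, Yilmaz 2/2, Osei 1/2, Wu 0/2 — all within limits.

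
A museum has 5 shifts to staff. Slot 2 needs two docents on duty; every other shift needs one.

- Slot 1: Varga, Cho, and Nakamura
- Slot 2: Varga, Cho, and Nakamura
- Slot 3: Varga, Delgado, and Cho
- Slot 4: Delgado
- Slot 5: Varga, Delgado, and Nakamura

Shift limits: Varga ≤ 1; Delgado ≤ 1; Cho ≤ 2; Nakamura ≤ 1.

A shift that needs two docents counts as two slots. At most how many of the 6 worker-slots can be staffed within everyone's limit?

5

Total capacity across all docents is 1+1+2+1 = 5, and 6 slots are needed, so at most 5 can be filled.
An assignment achieving 5: Slot 1→Varga, Slot 2→Cho+Nakamura, Slot 3→Cho, Slot 4→Delgado.
Loads: Varga 1/1, Delgado 1/1, Cho 2/2, Nakamura 1/1.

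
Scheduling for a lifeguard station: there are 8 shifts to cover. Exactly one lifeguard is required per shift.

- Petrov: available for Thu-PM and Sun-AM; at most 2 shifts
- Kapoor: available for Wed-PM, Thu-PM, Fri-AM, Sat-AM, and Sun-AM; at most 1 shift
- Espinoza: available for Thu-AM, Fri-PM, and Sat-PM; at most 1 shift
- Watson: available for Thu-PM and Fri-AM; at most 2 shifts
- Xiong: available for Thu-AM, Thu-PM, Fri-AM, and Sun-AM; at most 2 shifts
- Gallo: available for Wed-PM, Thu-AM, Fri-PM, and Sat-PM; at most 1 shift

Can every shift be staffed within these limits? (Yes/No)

No

Total capacity is 9 and 8 slots are needed, so capacity alone doesn't rule it out.
Shifts {Wed-PM, Fri-PM, Sat-AM, Sat-PM} need 4 worker-slots in total, but the lifeguards available for any of those shifts (Kapoor, Espinoza, and Gallo) can supply at most 3 among them. So no valid schedule exists.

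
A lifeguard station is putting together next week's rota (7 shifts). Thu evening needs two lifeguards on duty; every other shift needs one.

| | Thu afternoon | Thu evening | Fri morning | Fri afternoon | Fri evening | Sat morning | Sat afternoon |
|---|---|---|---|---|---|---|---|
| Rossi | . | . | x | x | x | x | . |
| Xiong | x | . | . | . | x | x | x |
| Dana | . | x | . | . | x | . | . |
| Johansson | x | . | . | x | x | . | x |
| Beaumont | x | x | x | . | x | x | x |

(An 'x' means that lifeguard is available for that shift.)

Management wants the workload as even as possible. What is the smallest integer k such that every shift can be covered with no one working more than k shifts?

2

With 5 lifeguards and 8 worker-slots to fill, someone must work at least ⌈8/5⌉ = 2 shifts, so k ≥ 2.
k = 2 works: Thu afternoon→Xiong, Thu evening→Dana+Beaumont, Fri morning→Rossi, Fri afternoon→Rossi, Fri evening→Dana, Sat morning→Xiong, Sat afternoon→Johansson.
Loads: Rossi 2, Xiong 2, Dana 2, Johansson 1, Beaumont 1 — all ≤ 2.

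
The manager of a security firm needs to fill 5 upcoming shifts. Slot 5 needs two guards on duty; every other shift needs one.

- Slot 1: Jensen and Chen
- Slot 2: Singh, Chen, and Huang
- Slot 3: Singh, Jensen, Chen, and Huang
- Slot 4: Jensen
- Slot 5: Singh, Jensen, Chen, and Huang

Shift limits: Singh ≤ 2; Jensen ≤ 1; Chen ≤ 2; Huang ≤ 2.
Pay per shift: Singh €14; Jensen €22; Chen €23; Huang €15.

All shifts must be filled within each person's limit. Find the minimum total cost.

Slot 4 can only be covered by Jensen, so that assignment is forced.
Picking the cheapest available guard for each shift independently would cost €101, but that ignores the shift limits.
An optimal schedule: Slot 1→Chen, Slot 2→Singh, Slot 3→Huang, Slot 4→Jensen, Slot 5→Singh+Huang.
Total: 23 + 14 + 15 + 22 + 14 + 15 = €103.

€103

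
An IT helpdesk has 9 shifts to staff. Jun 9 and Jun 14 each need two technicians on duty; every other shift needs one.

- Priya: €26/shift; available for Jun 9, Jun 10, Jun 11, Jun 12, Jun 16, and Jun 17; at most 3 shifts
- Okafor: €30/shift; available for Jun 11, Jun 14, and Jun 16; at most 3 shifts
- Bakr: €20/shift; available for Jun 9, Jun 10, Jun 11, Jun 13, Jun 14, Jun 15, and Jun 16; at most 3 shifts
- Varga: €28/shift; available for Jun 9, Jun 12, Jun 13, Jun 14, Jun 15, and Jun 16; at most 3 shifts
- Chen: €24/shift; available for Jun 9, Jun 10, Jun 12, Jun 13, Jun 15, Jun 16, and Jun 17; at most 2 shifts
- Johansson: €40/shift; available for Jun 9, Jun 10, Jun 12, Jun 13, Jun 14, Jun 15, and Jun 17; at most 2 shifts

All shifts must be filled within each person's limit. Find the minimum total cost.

€270

Picking the cheapest available technician for each shift independently would cost €240, but that ignores the shift limits.
An optimal schedule: Jun 9→Priya+Varga, Jun 10→Bakr, Jun 11→Bakr, Jun 12→Priya, Jun 13→Chen, Jun 14→Bakr+Varga, Jun 15→Varga, Jun 16→Priya, Jun 17→Chen.
Total: 26 + 28 + 20 + 20 + 26 + 24 + 20 + 28 + 28 + 26 + 24 = €270.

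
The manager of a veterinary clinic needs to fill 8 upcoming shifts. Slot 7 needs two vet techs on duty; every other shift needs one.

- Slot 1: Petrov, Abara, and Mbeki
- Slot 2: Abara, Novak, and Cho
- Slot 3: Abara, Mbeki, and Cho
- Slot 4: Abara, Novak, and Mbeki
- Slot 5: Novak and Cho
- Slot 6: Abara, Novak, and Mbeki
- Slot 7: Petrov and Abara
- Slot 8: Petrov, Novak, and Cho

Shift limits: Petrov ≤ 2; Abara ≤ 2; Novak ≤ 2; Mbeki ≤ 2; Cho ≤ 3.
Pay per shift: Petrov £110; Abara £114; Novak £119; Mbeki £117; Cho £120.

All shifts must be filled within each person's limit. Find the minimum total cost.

£1040

Slot 7 can only be covered by Petrov and Abara, so that assignment is forced.
Picking the cheapest available vet tech for each shift independently would cost £1019, but that ignores the shift limits.
An optimal schedule: Slot 1→Petrov, Slot 2→Abara, Slot 3→Mbeki, Slot 4→Novak, Slot 5→Novak, Slot 6→Mbeki, Slot 7→Petrov+Abara, Slot 8→Cho.
Total: 110 + 114 + 117 + 119 + 119 + 117 + 110 + 114 + 120 = £1040.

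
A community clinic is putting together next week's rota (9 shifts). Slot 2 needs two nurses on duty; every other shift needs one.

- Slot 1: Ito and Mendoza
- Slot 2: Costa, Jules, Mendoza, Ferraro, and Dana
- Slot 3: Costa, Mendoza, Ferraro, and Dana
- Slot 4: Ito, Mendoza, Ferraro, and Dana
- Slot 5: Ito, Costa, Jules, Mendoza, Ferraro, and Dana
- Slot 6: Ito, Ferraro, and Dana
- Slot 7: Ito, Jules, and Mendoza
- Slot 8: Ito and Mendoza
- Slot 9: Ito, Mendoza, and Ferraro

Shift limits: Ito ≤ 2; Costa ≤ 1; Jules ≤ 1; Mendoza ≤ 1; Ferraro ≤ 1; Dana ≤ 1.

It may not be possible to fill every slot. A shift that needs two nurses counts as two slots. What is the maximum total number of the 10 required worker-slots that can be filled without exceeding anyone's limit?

Total capacity across all nurses is 2+1+1+1+1+1 = 7, and 10 slots are needed, so at most 7 can be filled.
An assignment achieving 7: Slot 1→Ito, Slot 3→Costa, Slot 4→Dana, Slot 6→Ferraro, Slot 7→Jules, Slot 8→Ito, Slot 9→Mendoza.
Loads: Ito 2/2, Costa 1/1, Jules 1/1, Mendoza 1/1, Ferraro 1/1, Dana 1/1.

7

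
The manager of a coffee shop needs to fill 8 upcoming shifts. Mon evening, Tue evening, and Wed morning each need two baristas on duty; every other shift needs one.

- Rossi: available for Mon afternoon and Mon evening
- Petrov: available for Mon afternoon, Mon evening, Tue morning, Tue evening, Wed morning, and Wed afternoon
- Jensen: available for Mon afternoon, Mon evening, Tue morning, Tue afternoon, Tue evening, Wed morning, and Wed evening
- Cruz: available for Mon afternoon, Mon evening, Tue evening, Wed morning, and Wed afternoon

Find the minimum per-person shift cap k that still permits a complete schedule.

With 4 baristas and 11 worker-slots to fill, someone must work at least ⌈11/4⌉ = 3 shifts, so k ≥ 3.
k = 3 works: Mon afternoon→Rossi, Mon evening→Rossi+Cruz, Tue morning→Petrov, Tue afternoon→Jensen, Tue evening→Petrov+Cruz, Wed morning→Jensen+Cruz, Wed afternoon→Petrov, Wed evening→Jensen.
Loads: Rossi 2, Petrov 3, Jensen 3, Cruz 3 — all ≤ 3.

3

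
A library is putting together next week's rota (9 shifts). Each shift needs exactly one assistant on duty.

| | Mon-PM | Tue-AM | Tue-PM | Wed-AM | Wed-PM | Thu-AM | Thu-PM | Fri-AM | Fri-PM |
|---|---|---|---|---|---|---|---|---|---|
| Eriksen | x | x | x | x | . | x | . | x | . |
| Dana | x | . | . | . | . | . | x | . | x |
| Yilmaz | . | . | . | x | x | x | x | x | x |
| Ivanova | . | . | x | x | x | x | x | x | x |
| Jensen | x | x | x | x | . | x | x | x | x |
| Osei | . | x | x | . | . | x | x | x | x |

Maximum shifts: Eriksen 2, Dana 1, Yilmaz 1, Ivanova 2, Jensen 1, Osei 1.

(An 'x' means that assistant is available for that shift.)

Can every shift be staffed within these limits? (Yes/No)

No

Total capacity is 2+1+1+2+1+1 = 8 but 9 worker-slots are needed — infeasible.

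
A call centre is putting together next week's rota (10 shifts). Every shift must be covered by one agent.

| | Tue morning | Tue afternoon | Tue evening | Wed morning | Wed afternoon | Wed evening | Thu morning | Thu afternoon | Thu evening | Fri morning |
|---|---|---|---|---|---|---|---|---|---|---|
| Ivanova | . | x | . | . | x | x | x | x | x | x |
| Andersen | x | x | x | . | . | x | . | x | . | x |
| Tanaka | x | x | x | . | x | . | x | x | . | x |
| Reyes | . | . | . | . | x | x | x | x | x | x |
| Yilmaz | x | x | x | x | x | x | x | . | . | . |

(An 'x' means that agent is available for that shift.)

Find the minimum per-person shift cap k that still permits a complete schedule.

With 5 agents and 10 worker-slots to fill, someone must work at least ⌈10/5⌉ = 2 shifts, so k ≥ 2.
k = 2 works: Tue morning→Andersen, Tue afternoon→Ivanova, Tue evening→Andersen, Wed morning→Yilmaz, Wed afternoon→Tanaka, Wed evening→Reyes, Thu morning→Yilmaz, Thu afternoon→Tanaka, Thu evening→Ivanova, Fri morning→Reyes.
Loads: Ivanova 2, Andersen 2, Tanaka 2, Reyes 2, Yilmaz 2 — all ≤ 2.

2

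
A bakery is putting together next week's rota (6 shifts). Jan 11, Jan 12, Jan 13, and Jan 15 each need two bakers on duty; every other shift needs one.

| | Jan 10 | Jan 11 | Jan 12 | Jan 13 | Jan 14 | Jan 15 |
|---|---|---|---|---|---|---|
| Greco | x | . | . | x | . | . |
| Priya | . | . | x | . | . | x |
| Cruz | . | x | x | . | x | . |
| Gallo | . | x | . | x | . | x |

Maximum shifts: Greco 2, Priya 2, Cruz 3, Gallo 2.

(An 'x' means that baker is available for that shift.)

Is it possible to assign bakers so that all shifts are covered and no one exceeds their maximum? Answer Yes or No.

No

Shifts {Jan 11, Jan 13, Jan 15} need 6 worker-slots in total, but the bakers available for any of those shifts (Greco, Priya, Cruz, and Gallo) can supply at most 5 among them. So no valid schedule exists.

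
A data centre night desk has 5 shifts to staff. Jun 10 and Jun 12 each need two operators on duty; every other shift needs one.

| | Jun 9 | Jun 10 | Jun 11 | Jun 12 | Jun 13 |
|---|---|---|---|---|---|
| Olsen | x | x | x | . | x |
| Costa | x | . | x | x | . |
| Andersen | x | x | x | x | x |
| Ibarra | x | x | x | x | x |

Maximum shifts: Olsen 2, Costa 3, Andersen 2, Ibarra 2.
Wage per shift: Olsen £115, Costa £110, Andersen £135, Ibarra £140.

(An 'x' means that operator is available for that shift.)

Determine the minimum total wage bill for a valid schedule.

Picking the cheapest available operator for each shift independently would cost £830, and that bound is achievable.
An optimal schedule: Jun 9→Costa, Jun 10→Olsen+Andersen, Jun 11→Costa, Jun 12→Costa+Andersen, Jun 13→Olsen.
Total: 110 + 115 + 135 + 110 + 110 + 135 + 115 = £830.

£830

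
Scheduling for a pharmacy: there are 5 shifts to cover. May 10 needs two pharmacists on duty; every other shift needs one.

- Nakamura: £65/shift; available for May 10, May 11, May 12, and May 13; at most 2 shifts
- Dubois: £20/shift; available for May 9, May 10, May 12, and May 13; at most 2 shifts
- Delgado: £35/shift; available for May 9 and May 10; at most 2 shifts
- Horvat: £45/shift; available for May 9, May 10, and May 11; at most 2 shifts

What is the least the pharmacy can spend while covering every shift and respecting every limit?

£200

Picking the cheapest available pharmacist for each shift independently would cost £160, but that ignores the shift limits.
An optimal schedule: May 9→Delgado, May 10→Delgado+Horvat, May 11→Horvat, May 12→Dubois, May 13→Dubois.
Total: 35 + 35 + 45 + 45 + 20 + 20 = £200.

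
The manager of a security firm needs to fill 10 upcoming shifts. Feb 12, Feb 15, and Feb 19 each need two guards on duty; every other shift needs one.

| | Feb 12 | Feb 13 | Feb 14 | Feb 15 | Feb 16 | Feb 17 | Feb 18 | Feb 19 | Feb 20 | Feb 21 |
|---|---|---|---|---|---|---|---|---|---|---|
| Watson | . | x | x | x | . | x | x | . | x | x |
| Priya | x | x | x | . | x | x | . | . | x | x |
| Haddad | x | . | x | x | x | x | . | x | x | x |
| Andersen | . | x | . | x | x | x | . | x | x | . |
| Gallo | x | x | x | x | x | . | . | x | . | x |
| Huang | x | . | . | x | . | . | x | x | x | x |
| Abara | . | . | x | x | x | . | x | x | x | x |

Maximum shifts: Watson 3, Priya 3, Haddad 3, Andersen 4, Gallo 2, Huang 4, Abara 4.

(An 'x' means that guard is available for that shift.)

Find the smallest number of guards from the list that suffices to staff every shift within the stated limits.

13 slots to fill and no one can take more than 4, so at least ⌈13/4⌉ = 4 guards are needed.
Watson, Priya, Haddad, and Andersen alone can cover everything: Feb 12→Priya+Haddad, Feb 13→Watson, Feb 14→Watson, Feb 15→Haddad+Andersen, Feb 16→Priya, Feb 17→Andersen, Feb 18→Watson, Feb 19→Haddad+Andersen, Feb 20→Andersen, Feb 21→Priya.

4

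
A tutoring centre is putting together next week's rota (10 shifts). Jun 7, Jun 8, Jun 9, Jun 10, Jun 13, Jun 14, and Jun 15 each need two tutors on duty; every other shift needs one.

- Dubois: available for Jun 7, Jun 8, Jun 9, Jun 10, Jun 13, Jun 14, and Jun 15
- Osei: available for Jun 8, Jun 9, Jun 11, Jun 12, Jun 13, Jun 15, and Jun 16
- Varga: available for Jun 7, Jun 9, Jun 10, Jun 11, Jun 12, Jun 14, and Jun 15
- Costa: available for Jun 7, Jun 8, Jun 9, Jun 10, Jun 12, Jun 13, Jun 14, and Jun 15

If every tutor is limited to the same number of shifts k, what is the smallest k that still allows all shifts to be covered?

With 4 tutors and 17 worker-slots to fill, someone must work at least ⌈17/4⌉ = 5 shifts, so k ≥ 5.
k = 5 works: Jun 7→Dubois+Varga, Jun 8→Dubois+Osei, Jun 9→Varga+Costa, Jun 10→Dubois+Varga, Jun 11→Osei, Jun 12→Osei, Jun 13→Dubois+Osei, Jun 14→Dubois+Varga, Jun 15→Varga+Costa, Jun 16→Osei.
Loads: Dubois 5, Osei 5, Varga 5, Costa 2 — all ≤ 5.

5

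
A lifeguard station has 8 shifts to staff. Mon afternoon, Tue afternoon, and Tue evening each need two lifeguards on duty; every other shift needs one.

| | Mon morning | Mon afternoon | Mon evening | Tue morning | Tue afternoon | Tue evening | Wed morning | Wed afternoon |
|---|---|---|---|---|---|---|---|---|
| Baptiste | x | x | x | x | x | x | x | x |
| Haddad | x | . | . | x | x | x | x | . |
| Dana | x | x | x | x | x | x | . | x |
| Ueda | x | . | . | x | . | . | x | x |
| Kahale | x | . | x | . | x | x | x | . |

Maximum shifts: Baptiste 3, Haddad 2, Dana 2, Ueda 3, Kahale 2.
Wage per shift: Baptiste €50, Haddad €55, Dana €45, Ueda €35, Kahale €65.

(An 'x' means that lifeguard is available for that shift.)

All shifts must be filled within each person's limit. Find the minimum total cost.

Mon afternoon can only be covered by Baptiste and Dana, so that assignment is forced.
Picking the cheapest available lifeguard for each shift independently would cost €470, but that ignores the shift limits.
An optimal schedule: Mon morning→Baptiste, Mon afternoon→Dana+Baptiste, Mon evening→Dana, Tue morning→Ueda, Tue afternoon→Baptiste+Haddad, Tue evening→Haddad+Kahale, Wed morning→Ueda, Wed afternoon→Ueda.
Total: 50 + 45 + 50 + 45 + 35 + 50 + 55 + 55 + 65 + 35 + 35 = €520.

€520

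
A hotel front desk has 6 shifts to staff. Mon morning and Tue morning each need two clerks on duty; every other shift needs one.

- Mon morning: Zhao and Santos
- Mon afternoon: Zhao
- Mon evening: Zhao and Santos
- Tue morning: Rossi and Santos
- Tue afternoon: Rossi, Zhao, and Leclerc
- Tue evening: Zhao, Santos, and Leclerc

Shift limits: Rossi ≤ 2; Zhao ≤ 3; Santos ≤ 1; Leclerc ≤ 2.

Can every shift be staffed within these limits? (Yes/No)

No

Total capacity is 8 and 8 slots are needed, so capacity alone doesn't rule it out.
Shifts {Mon morning, Tue morning} need 4 worker-slots in total, but the clerks available for any of those shifts (Rossi, Zhao, and Santos) can supply at most 3 among them. So no valid schedule exists.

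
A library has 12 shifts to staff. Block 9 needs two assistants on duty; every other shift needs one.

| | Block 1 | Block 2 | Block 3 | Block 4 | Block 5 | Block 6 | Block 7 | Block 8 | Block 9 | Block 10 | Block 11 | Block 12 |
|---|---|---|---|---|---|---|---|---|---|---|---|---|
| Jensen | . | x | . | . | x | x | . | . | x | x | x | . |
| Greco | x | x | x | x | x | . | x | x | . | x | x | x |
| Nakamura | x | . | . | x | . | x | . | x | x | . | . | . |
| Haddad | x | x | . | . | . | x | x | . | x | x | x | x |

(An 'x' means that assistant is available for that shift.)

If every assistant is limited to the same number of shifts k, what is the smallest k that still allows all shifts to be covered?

4

With 4 assistants and 13 worker-slots to fill, someone must work at least ⌈13/4⌉ = 4 shifts, so k ≥ 4.
k = 4 works: Block 1→Nakamura, Block 2→Jensen, Block 3→Greco, Block 4→Greco, Block 5→Jensen, Block 6→Jensen, Block 7→Greco, Block 8→Greco, Block 9→Jensen+Nakamura, Block 10→Haddad, Block 11→Haddad, Block 12→Haddad.
Loads: Jensen 4, Greco 4, Nakamura 2, Haddad 3 — all ≤ 4.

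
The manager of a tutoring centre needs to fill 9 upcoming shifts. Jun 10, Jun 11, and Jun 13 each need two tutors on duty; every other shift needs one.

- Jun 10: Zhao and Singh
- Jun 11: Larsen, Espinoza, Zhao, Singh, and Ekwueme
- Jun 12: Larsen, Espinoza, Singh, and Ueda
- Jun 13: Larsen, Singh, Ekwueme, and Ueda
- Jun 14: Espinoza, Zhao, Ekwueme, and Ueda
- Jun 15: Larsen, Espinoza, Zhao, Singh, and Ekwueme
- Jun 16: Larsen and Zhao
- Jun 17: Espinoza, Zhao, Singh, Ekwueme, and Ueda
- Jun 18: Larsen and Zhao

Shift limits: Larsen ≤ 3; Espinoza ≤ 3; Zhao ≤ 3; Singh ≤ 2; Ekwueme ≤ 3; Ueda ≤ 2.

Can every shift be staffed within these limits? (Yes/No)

Jun 10 can only be covered by Zhao and Singh, so that assignment is forced.
One valid schedule: Jun 10→Zhao+Singh, Jun 11→Zhao+Ekwueme, Jun 12→Larsen, Jun 13→Singh+Ekwueme, Jun 14→Espinoza, Jun 15→Espinoza, Jun 16→Larsen, Jun 17→Espinoza, Jun 18→Larsen.
Loads: Larsen 3/3, Espinoza 3/3, Zhao 2/3, Singh 2/2, Ekwueme 2/3, Ueda 0/2 — all within limits.

Yes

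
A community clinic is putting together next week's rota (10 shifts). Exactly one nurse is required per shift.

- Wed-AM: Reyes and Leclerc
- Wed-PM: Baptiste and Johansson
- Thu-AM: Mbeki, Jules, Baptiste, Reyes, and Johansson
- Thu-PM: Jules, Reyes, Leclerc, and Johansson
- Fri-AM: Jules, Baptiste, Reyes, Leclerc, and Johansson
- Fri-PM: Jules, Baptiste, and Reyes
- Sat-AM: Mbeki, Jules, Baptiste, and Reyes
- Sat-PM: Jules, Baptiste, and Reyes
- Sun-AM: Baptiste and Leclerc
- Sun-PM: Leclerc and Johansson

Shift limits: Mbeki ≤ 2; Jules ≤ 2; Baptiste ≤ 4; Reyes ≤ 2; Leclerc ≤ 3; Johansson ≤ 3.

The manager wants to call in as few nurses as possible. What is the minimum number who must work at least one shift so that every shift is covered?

10 slots to fill and no one can take more than 4, so at least ⌈10/4⌉ = 3 nurses are needed.
Baptiste, Leclerc, and Johansson alone can cover everything: Wed-AM→Leclerc, Wed-PM→Baptiste, Thu-AM→Johansson, Thu-PM→Leclerc, Fri-AM→Johansson, Fri-PM→Baptiste, Sat-AM→Baptiste, Sat-PM→Baptiste, Sun-AM→Leclerc, Sun-PM→Johansson.

3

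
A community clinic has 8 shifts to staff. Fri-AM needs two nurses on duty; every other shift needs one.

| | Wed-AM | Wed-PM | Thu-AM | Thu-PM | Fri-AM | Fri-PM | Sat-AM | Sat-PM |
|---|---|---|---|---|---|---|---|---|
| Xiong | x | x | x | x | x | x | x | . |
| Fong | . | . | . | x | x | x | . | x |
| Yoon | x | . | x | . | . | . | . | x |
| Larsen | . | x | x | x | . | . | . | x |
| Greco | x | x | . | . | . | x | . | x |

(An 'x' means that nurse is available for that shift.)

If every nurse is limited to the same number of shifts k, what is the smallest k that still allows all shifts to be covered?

2

With 5 nurses and 9 worker-slots to fill, someone must work at least ⌈9/5⌉ = 2 shifts, so k ≥ 2.
k = 2 works: Wed-AM→Yoon, Wed-PM→Larsen, Thu-AM→Yoon, Thu-PM→Fong, Fri-AM→Xiong+Fong, Fri-PM→Greco, Sat-AM→Xiong, Sat-PM→Larsen.
Loads: Xiong 2, Fong 2, Yoon 2, Larsen 2, Greco 1 — all ≤ 2.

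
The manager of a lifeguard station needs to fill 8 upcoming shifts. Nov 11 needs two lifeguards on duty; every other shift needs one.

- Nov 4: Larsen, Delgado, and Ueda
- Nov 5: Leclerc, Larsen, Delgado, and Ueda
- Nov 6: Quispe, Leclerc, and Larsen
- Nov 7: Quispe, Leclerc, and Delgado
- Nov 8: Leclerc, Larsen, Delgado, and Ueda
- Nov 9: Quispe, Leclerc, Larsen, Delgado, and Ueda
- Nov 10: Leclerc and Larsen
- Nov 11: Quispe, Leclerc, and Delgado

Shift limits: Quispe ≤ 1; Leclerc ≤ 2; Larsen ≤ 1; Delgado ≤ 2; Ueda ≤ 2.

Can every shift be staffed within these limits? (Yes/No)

No

Total capacity is 1+2+1+2+2 = 8 but 9 worker-slots are needed — infeasible.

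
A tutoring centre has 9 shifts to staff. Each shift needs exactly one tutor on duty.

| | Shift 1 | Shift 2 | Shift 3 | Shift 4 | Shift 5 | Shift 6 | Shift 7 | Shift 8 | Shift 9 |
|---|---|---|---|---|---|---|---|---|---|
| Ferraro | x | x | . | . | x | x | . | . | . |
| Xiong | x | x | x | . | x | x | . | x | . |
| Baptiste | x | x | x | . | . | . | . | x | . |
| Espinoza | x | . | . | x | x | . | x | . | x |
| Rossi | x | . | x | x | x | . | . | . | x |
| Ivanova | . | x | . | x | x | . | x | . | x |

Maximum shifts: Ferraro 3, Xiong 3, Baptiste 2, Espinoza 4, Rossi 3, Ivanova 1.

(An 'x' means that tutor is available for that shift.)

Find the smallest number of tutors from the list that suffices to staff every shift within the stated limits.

9 slots to fill and no one can take more than 4, so at least ⌈9/4⌉ = 3 tutors are needed.
Ferraro, Xiong, and Espinoza alone can cover everything: Shift 1→Ferraro, Shift 2→Ferraro, Shift 3→Xiong, Shift 4→Espinoza, Shift 5→Xiong, Shift 6→Ferraro, Shift 7→Espinoza, Shift 8→Xiong, Shift 9→Espinoza.

3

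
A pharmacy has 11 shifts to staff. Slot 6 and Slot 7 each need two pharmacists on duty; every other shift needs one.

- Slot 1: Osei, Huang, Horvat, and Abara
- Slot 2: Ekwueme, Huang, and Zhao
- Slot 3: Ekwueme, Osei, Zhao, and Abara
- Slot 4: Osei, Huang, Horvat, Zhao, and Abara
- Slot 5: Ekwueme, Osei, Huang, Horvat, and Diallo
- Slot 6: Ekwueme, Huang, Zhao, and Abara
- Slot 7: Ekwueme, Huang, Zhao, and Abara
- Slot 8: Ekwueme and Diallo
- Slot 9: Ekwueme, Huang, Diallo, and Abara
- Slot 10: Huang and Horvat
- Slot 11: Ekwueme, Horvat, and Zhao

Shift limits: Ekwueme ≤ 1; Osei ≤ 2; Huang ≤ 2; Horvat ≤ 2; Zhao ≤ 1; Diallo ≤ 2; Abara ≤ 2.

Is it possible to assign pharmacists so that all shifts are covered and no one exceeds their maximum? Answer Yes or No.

No

Total capacity is 1+2+2+2+1+2+2 = 12 but 13 worker-slots are needed — infeasible.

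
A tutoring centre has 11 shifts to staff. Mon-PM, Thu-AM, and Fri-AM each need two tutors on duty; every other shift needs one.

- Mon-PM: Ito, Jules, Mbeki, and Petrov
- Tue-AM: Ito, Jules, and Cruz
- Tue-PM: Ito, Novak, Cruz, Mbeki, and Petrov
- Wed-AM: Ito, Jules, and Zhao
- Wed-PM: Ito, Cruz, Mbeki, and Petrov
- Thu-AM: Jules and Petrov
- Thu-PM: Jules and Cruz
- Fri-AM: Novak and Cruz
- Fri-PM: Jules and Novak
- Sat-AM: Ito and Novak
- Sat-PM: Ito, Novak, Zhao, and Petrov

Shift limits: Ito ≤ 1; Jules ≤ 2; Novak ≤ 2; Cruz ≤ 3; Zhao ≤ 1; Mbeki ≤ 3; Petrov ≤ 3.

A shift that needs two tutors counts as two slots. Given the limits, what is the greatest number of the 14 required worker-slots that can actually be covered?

14

Total capacity across all tutors is 1+2+2+3+1+3+3 = 15, and 14 slots are needed, so at most 14 can be filled.
An assignment achieving 14: Mon-PM→Mbeki+Petrov, Tue-AM→Cruz, Tue-PM→Mbeki, Wed-AM→Zhao, Wed-PM→Cruz, Thu-AM→Jules+Petrov, Thu-PM→Jules, Fri-AM→Novak+Cruz, Fri-PM→Novak, Sat-AM→Ito, Sat-PM→Petrov.
Loads: Ito 1/1, Jules 2/2, Novak 2/2, Cruz 3/3, Zhao 1/1, Mbeki 2/3, Petrov 3/3.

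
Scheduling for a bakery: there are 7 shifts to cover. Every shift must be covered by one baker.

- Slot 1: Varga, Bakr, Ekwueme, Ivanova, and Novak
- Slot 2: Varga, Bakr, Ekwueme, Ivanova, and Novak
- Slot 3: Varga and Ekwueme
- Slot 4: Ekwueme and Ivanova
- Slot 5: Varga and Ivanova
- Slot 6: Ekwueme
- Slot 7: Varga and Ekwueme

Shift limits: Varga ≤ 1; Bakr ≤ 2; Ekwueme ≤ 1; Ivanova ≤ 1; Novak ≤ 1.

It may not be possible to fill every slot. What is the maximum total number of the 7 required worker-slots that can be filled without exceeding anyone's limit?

5

Total capacity across all bakers is 1+2+1+1+1 = 6, and 7 slots are needed, so at most 6 can be filled.
Shifts {Slot 3, Slot 6, Slot 7} need 3 slots but only Varga and Ekwueme are available for them, supplying at most 2 — so at least 1 slot must go unfilled.
An assignment achieving 5: Slot 1→Bakr, Slot 2→Bakr, Slot 3→Varga, Slot 4→Ivanova, Slot 6→Ekwueme.
Loads: Varga 1/1, Bakr 2/2, Ekwueme 1/1, Ivanova 1/1, Novak 0/1.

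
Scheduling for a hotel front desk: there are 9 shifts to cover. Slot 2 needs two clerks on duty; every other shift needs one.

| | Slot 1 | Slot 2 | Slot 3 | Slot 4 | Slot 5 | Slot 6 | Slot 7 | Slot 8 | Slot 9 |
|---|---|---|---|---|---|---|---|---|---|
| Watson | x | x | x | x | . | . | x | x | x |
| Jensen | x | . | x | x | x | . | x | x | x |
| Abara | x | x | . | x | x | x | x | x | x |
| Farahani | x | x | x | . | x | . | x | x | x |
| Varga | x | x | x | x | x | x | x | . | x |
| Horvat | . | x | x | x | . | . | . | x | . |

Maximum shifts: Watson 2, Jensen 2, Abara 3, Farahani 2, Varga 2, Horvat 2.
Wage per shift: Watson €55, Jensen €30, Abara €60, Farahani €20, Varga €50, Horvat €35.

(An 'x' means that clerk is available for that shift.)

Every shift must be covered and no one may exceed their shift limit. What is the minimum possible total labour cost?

€380

Picking the cheapest available clerk for each shift independently would cost €255, but that ignores the shift limits.
An optimal schedule: Slot 1→Farahani, Slot 2→Horvat+Watson, Slot 3→Jensen, Slot 4→Jensen, Slot 5→Farahani, Slot 6→Varga, Slot 7→Varga, Slot 8→Horvat, Slot 9→Watson.
Total: 20 + 35 + 55 + 30 + 30 + 20 + 50 + 50 + 35 + 55 = €380.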